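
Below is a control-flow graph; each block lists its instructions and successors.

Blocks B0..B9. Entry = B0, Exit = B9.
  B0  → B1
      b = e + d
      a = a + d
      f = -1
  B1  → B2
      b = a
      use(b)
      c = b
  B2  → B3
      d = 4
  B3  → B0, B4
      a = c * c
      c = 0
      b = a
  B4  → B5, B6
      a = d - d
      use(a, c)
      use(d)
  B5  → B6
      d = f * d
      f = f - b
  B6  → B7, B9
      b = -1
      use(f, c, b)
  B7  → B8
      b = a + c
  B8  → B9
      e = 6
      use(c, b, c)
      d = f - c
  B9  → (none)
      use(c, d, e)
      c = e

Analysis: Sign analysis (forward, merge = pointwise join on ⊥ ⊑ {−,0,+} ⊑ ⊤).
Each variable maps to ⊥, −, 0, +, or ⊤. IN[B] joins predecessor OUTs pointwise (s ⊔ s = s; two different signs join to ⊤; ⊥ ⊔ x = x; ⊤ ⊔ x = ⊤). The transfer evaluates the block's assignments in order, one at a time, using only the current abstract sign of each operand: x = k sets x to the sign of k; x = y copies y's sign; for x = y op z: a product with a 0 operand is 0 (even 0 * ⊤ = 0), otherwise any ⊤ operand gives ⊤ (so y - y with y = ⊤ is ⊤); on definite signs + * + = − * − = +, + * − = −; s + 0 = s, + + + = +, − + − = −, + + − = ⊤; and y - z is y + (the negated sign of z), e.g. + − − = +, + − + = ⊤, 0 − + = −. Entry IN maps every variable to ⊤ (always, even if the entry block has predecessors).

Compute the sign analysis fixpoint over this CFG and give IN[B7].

Answer: {a: ⊤, b: -, c: 0, d: ⊤, e: ⊤, f: ⊤}

Trace:
Fixpoint table:
  B0:   IN=(all ⊤)   OUT={f:-; rest ⊤}
  B1:   IN={f:-; rest ⊤}   OUT={f:-; rest ⊤}
  B2:   IN={f:-; rest ⊤}   OUT={d:+, f:-; rest ⊤}
  B3:   IN={d:+, f:-; rest ⊤}   OUT={c:0, d:+, f:-; rest ⊤}
  B4:   IN={c:0, d:+, f:-; rest ⊤}   OUT={c:0, d:+, f:-; rest ⊤}
  B5:   IN={c:0, d:+, f:-; rest ⊤}   OUT={c:0, d:-; rest ⊤}
  B6:   IN={c:0; rest ⊤}   OUT={b:-, c:0; rest ⊤}
  B7:   IN={b:-, c:0; rest ⊤}   OUT={c:0; rest ⊤}
  B8:   IN={c:0; rest ⊤}   OUT={c:0, e:+; rest ⊤}
  B9:   IN={c:0; rest ⊤}   OUT=(all ⊤)

Merge at B7: IN[B7] = OUT[B6] = {a: ⊤, b: -, c: 0, d: ⊤, e: ⊤, f: ⊤}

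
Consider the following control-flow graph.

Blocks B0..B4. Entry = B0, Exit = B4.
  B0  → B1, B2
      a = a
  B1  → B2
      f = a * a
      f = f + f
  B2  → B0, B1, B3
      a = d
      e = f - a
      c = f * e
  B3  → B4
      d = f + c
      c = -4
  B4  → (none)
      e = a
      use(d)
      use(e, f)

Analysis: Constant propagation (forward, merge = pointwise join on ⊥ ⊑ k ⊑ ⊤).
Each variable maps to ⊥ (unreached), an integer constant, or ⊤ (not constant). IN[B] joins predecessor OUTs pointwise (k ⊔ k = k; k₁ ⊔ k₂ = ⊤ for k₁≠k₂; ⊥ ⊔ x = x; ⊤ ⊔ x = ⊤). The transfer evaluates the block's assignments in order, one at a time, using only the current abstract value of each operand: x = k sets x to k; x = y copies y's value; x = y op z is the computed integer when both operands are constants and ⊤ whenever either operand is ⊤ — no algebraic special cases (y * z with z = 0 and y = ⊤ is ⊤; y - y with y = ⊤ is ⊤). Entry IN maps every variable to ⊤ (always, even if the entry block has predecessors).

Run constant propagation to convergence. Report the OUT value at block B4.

Answer: {a: ⊤, b: ⊤, c: -4, d: ⊤, e: ⊤, f: ⊤}

Derivation:
Converged values:
  B0:   IN=(all ⊤)   OUT=(all ⊤)
  B1:   IN=(all ⊤)   OUT=(all ⊤)
  B2:   IN=(all ⊤)   OUT=(all ⊤)
  B3:   IN=(all ⊤)   OUT={c:-4; rest ⊤}
  B4:   IN={c:-4; rest ⊤}   OUT={c:-4; rest ⊤}

Merge at B4: IN[B4] = OUT[B3] = {a: ⊤, b: ⊤, c: -4, d: ⊤, e: ⊤, f: ⊤}
Applying B4's transfer function to that IN value gives OUT[B4] (row B4 above).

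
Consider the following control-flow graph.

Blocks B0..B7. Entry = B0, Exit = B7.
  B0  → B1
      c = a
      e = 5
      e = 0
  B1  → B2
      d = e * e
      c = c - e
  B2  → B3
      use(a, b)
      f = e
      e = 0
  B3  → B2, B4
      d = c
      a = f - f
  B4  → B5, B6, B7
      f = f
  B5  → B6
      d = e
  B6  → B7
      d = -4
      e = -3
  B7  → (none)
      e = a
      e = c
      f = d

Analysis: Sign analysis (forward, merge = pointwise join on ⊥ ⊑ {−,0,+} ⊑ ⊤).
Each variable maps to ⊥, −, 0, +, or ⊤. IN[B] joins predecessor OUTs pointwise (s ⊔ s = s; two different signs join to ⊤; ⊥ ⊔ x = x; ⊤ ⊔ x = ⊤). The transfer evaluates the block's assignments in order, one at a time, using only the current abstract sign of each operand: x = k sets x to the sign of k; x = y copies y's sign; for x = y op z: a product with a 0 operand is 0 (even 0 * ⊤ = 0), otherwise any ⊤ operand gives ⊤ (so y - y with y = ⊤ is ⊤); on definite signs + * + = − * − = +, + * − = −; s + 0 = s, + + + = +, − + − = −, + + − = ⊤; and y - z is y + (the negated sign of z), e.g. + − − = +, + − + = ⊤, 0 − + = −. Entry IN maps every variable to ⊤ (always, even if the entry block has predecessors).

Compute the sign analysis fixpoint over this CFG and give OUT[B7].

Answer: {a: 0, b: ⊤, c: ⊤, d: ⊤, e: ⊤, f: ⊤}

Derivation:
Converged values:
  B0:   IN=(all ⊤)   OUT={e:0; rest ⊤}
  B1:   IN={e:0; rest ⊤}   OUT={d:0, e:0; rest ⊤}
  B2:   IN={e:0; rest ⊤}   OUT={e:0, f:0; rest ⊤}
  B3:   IN={e:0, f:0; rest ⊤}   OUT={a:0, e:0, f:0; rest ⊤}
  B4:   IN={a:0, e:0, f:0; rest ⊤}   OUT={a:0, e:0, f:0; rest ⊤}
  B5:   IN={a:0, e:0, f:0; rest ⊤}   OUT={a:0, d:0, e:0, f:0; rest ⊤}
  B6:   IN={a:0, e:0, f:0; rest ⊤}   OUT={a:0, d:-, e:-, f:0; rest ⊤}
  B7:   IN={a:0, f:0; rest ⊤}   OUT={a:0; rest ⊤}

Merge at B7: IN[B7] = OUT[B4] ⊔ OUT[B6] = {a: 0, b: ⊤, c: ⊤, d: ⊤, e: ⊤, f: 0}
Applying B7's transfer function to that IN value gives OUT[B7] (row B7 above).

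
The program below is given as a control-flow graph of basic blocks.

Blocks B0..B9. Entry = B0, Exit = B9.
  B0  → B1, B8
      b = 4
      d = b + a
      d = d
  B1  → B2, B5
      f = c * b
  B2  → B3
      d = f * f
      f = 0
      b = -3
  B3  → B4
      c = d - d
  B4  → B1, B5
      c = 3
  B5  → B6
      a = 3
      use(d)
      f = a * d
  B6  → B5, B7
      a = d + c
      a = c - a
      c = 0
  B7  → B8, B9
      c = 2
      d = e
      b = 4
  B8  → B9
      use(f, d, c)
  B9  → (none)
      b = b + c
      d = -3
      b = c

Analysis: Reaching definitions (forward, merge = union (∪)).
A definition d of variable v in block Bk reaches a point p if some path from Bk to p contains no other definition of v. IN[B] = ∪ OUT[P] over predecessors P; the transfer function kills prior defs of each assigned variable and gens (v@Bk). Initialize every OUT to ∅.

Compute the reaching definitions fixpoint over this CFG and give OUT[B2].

Converged values:
  B0:   IN={}   OUT={b@B0, d@B0}
  B1:   IN={b@B0, b@B2, c@B4, d@B0, d@B2, f@B2}   OUT={b@B0, b@B2, c@B4, d@B0, d@B2, f@B1}
  B2:   IN={b@B0, b@B2, c@B4, d@B0, d@B2, f@B1}   OUT={b@B2, c@B4, d@B2, f@B2}
  B3:   IN={b@B2, c@B4, d@B2, f@B2}   OUT={b@B2, c@B3, d@B2, f@B2}
  B4:   IN={b@B2, c@B3, d@B2, f@B2}   OUT={b@B2, c@B4, d@B2, f@B2}
  B5:   IN={a@B6, b@B0, b@B2, c@B4, c@B6, d@B0, d@B2, f@B1, f@B2, f@B5}   OUT={a@B5, b@B0, b@B2, c@B4, c@B6, d@B0, d@B2, f@B5}
  B6:   IN={a@B5, b@B0, b@B2, c@B4, c@B6, d@B0, d@B2, f@B5}   OUT={a@B6, b@B0, b@B2, c@B6, d@B0, d@B2, f@B5}
  B7:   IN={a@B6, b@B0, b@B2, c@B6, d@B0, d@B2, f@B5}   OUT={a@B6, b@B7, c@B7, d@B7, f@B5}
  B8:   IN={a@B6, b@B0, b@B7, c@B7, d@B0, d@B7, f@B5}   OUT={a@B6, b@B0, b@B7, c@B7, d@B0, d@B7, f@B5}
  B9:   IN={a@B6, b@B0, b@B7, c@B7, d@B0, d@B7, f@B5}   OUT={a@B6, b@B9, c@B7, d@B9, f@B5}

Merge at B2: IN[B2] = OUT[B1] = {b@B0, b@B2, c@B4, d@B0, d@B2, f@B1}
Applying B2's transfer function to that IN value gives OUT[B2] (row B2 above).

Answer: {b@B2, c@B4, d@B2, f@B2}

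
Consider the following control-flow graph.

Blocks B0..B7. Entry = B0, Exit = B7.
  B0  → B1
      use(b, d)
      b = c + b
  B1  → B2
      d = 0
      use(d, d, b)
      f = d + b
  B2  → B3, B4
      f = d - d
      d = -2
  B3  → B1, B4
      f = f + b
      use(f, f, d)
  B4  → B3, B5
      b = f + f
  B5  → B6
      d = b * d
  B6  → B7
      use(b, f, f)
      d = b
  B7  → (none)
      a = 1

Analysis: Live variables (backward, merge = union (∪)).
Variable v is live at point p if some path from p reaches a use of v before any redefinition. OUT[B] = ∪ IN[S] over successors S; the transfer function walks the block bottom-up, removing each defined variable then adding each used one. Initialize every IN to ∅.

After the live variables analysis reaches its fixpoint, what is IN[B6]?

Answer: {b, f}

Trace:
Converged values:
  B0:  IN={b, c, d}  OUT={b}
  B1:  IN={b}  OUT={b, d}
  B2:  IN={b, d}  OUT={b, d, f}
  B3:  IN={b, d, f}  OUT={b, d, f}
  B4:  IN={d, f}  OUT={b, d, f}
  B5:  IN={b, d, f}  OUT={b, f}
  B6:  IN={b, f}  OUT={}
  B7:  IN={}  OUT={}

Merge at B6: OUT[B6] = IN[B7] = {}
Applying B6's transfer function to that OUT value gives IN[B6] (row B6 above).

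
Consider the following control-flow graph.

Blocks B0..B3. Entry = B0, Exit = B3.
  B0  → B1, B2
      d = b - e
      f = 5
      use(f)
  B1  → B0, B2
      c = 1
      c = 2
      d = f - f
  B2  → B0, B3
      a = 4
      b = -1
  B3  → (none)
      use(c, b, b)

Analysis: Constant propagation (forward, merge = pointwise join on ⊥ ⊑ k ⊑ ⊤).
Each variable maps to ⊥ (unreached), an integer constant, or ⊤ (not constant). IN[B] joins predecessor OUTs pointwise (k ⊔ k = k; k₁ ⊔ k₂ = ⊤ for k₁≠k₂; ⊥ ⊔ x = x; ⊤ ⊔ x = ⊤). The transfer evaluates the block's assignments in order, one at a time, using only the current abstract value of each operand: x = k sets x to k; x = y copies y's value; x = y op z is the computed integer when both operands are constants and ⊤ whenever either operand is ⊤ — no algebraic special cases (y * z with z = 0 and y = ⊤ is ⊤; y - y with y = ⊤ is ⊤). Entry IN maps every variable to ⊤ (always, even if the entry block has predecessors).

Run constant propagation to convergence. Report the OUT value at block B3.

Answer: {a: 4, b: -1, c: ⊤, d: ⊤, e: ⊤, f: 5}

Derivation:
Converged values:
  B0:   IN=(all ⊤)   OUT={f:5; rest ⊤}
  B1:   IN={f:5; rest ⊤}   OUT={c:2, d:0, f:5; rest ⊤}
  B2:   IN={f:5; rest ⊤}   OUT={a:4, b:-1, f:5; rest ⊤}
  B3:   IN={a:4, b:-1, f:5; rest ⊤}   OUT={a:4, b:-1, f:5; rest ⊤}

Merge at B3: IN[B3] = OUT[B2] = {a: 4, b: -1, c: ⊤, d: ⊤, e: ⊤, f: 5}
Applying B3's transfer function to that IN value gives OUT[B3] (row B3 above).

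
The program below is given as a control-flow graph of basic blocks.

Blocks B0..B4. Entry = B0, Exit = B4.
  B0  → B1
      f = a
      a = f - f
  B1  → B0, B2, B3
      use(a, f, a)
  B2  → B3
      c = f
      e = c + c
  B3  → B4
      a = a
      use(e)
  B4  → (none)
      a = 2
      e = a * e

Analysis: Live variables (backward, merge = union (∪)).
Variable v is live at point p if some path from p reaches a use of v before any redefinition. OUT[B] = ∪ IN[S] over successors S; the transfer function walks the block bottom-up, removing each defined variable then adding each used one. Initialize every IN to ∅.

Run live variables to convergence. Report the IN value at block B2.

Per-block solution:
  B0: | IN={a, e} | OUT={a, e, f}
  B1: | IN={a, e, f} | OUT={a, e, f}
  B2: | IN={a, f} | OUT={a, e}
  B3: | IN={a, e} | OUT={e}
  B4: | IN={e} | OUT={}

Merge at B2: OUT[B2] = IN[B3] = {a, e}
Applying B2's transfer function to that OUT value gives IN[B2] (row B2 above).

Answer: {a, f}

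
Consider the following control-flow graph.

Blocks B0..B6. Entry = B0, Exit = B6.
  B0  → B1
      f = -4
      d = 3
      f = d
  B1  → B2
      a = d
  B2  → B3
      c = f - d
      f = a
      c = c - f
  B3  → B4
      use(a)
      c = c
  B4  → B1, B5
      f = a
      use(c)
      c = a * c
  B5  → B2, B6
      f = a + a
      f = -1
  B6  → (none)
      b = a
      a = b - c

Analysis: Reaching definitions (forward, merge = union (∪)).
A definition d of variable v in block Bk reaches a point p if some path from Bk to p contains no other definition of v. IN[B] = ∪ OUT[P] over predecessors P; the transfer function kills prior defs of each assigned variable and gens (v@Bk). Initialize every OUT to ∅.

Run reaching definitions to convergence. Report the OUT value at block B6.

Answer: {a@B6, b@B6, c@B4, d@B0, f@B5}

Working:
Fixpoint table:
  B0:   IN={}   OUT={d@B0, f@B0}
  B1:   IN={a@B1, c@B4, d@B0, f@B0, f@B4}   OUT={a@B1, c@B4, d@B0, f@B0, f@B4}
  B2:   IN={a@B1, c@B4, d@B0, f@B0, f@B4, f@B5}   OUT={a@B1, c@B2, d@B0, f@B2}
  B3:   IN={a@B1, c@B2, d@B0, f@B2}   OUT={a@B1, c@B3, d@B0, f@B2}
  B4:   IN={a@B1, c@B3, d@B0, f@B2}   OUT={a@B1, c@B4, d@B0, f@B4}
  B5:   IN={a@B1, c@B4, d@B0, f@B4}   OUT={a@B1, c@B4, d@B0, f@B5}
  B6:   IN={a@B1, c@B4, d@B0, f@B5}   OUT={a@B6, b@B6, c@B4, d@B0, f@B5}

Merge at B6: IN[B6] = OUT[B5] = {a@B1, c@B4, d@B0, f@B5}
Applying B6's transfer function to that IN value gives OUT[B6] (row B6 above).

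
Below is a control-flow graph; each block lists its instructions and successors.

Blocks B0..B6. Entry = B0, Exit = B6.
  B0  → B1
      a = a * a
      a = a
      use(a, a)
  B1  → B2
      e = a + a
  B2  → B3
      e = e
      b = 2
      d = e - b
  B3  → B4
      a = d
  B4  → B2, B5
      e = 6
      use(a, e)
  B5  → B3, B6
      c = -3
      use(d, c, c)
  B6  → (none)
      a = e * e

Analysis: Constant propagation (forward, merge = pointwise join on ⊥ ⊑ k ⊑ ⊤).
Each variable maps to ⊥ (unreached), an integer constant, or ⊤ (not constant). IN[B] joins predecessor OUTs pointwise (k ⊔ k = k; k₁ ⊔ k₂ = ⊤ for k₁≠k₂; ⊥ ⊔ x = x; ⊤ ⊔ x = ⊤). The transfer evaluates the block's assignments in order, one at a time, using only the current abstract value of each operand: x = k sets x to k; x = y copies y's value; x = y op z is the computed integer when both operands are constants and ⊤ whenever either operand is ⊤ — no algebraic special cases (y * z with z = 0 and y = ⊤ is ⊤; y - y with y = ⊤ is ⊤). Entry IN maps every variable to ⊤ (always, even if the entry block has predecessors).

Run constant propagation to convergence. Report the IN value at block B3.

Answer: {a: ⊤, b: 2, c: ⊤, d: ⊤, e: ⊤, f: ⊤}

Derivation:
Fixpoint table:
  B0:   IN=(all ⊤)   OUT=(all ⊤)
  B1:   IN=(all ⊤)   OUT=(all ⊤)
  B2:   IN=(all ⊤)   OUT={b:2; rest ⊤}
  B3:   IN={b:2; rest ⊤}   OUT={b:2; rest ⊤}
  B4:   IN={b:2; rest ⊤}   OUT={b:2, e:6; rest ⊤}
  B5:   IN={b:2, e:6; rest ⊤}   OUT={b:2, c:-3, e:6; rest ⊤}
  B6:   IN={b:2, c:-3, e:6; rest ⊤}   OUT={a:36, b:2, c:-3, e:6; rest ⊤}

Merge at B3: IN[B3] = OUT[B2] ⊔ OUT[B5] = {a: ⊤, b: 2, c: ⊤, d: ⊤, e: ⊤, f: ⊤}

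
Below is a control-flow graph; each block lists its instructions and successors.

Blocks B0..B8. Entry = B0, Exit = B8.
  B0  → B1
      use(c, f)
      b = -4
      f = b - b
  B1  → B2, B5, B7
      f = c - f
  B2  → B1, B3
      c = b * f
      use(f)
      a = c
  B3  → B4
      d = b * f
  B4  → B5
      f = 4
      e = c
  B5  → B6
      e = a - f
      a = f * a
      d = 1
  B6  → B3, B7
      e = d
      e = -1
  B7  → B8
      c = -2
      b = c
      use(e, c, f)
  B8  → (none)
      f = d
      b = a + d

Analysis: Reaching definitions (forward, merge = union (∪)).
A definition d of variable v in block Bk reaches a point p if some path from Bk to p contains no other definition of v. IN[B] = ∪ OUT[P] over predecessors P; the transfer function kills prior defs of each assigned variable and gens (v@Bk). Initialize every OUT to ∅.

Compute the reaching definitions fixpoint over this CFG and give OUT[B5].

Converged values:
  B0:  IN={}  OUT={b@B0, f@B0}
  B1:  IN={a@B2, b@B0, c@B2, f@B0, f@B1}  OUT={a@B2, b@B0, c@B2, f@B1}
  B2:  IN={a@B2, b@B0, c@B2, f@B1}  OUT={a@B2, b@B0, c@B2, f@B1}
  B3:  IN={a@B2, a@B5, b@B0, c@B2, d@B5, e@B6, f@B1, f@B4}  OUT={a@B2, a@B5, b@B0, c@B2, d@B3, e@B6, f@B1, f@B4}
  B4:  IN={a@B2, a@B5, b@B0, c@B2, d@B3, e@B6, f@B1, f@B4}  OUT={a@B2, a@B5, b@B0, c@B2, d@B3, e@B4, f@B4}
  B5:  IN={a@B2, a@B5, b@B0, c@B2, d@B3, e@B4, f@B1, f@B4}  OUT={a@B5, b@B0, c@B2, d@B5, e@B5, f@B1, f@B4}
  B6:  IN={a@B5, b@B0, c@B2, d@B5, e@B5, f@B1, f@B4}  OUT={a@B5, b@B0, c@B2, d@B5, e@B6, f@B1, f@B4}
  B7:  IN={a@B2, a@B5, b@B0, c@B2, d@B5, e@B6, f@B1, f@B4}  OUT={a@B2, a@B5, b@B7, c@B7, d@B5, e@B6, f@B1, f@B4}
  B8:  IN={a@B2, a@B5, b@B7, c@B7, d@B5, e@B6, f@B1, f@B4}  OUT={a@B2, a@B5, b@B8, c@B7, d@B5, e@B6, f@B8}

Merge at B5: IN[B5] = OUT[B1] ⊔ OUT[B4] = {a@B2, a@B5, b@B0, c@B2, d@B3, e@B4, f@B1, f@B4}
Applying B5's transfer function to that IN value gives OUT[B5] (row B5 above).

Answer: {a@B5, b@B0, c@B2, d@B5, e@B5, f@B1, f@B4}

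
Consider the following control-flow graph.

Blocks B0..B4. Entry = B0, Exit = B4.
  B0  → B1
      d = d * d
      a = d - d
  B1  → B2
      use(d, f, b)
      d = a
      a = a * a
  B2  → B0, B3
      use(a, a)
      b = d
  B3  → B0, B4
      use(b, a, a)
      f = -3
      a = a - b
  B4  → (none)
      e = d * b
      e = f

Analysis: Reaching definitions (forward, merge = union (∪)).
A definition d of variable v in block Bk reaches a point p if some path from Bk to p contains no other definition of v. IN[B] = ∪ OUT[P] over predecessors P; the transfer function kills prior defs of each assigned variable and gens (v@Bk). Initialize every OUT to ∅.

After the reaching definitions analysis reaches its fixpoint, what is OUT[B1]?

Answer: {a@B1, b@B2, d@B1, f@B3}

Derivation:
Per-block solution:
  B0:  IN={a@B1, a@B3, b@B2, d@B1, f@B3}  OUT={a@B0, b@B2, d@B0, f@B3}
  B1:  IN={a@B0, b@B2, d@B0, f@B3}  OUT={a@B1, b@B2, d@B1, f@B3}
  B2:  IN={a@B1, b@B2, d@B1, f@B3}  OUT={a@B1, b@B2, d@B1, f@B3}
  B3:  IN={a@B1, b@B2, d@B1, f@B3}  OUT={a@B3, b@B2, d@B1, f@B3}
  B4:  IN={a@B3, b@B2, d@B1, f@B3}  OUT={a@B3, b@B2, d@B1, e@B4, f@B3}

Merge at B1: IN[B1] = OUT[B0] = {a@B0, b@B2, d@B0, f@B3}
Applying B1's transfer function to that IN value gives OUT[B1] (row B1 above).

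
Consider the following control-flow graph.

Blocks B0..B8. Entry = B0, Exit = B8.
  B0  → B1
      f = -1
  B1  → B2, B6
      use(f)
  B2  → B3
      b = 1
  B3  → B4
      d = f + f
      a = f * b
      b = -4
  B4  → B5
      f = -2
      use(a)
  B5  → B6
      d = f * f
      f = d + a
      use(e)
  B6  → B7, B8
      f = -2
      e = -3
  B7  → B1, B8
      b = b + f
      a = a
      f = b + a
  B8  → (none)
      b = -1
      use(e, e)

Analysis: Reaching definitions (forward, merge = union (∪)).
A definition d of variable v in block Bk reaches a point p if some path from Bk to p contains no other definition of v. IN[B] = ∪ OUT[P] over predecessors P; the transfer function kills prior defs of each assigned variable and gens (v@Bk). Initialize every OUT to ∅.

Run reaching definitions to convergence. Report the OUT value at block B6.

Converged values:
  B0:   IN={}   OUT={f@B0}
  B1:   IN={a@B7, b@B7, d@B5, e@B6, f@B0, f@B7}   OUT={a@B7, b@B7, d@B5, e@B6, f@B0, f@B7}
  B2:   IN={a@B7, b@B7, d@B5, e@B6, f@B0, f@B7}   OUT={a@B7, b@B2, d@B5, e@B6, f@B0, f@B7}
  B3:   IN={a@B7, b@B2, d@B5, e@B6, f@B0, f@B7}   OUT={a@B3, b@B3, d@B3, e@B6, f@B0, f@B7}
  B4:   IN={a@B3, b@B3, d@B3, e@B6, f@B0, f@B7}   OUT={a@B3, b@B3, d@B3, e@B6, f@B4}
  B5:   IN={a@B3, b@B3, d@B3, e@B6, f@B4}   OUT={a@B3, b@B3, d@B5, e@B6, f@B5}
  B6:   IN={a@B3, a@B7, b@B3, b@B7, d@B5, e@B6, f@B0, f@B5, f@B7}   OUT={a@B3, a@B7, b@B3, b@B7, d@B5, e@B6, f@B6}
  B7:   IN={a@B3, a@B7, b@B3, b@B7, d@B5, e@B6, f@B6}   OUT={a@B7, b@B7, d@B5, e@B6, f@B7}
  B8:   IN={a@B3, a@B7, b@B3, b@B7, d@B5, e@B6, f@B6, f@B7}   OUT={a@B3, a@B7, b@B8, d@B5, e@B6, f@B6, f@B7}

Merge at B6: IN[B6] = OUT[B1] ⊔ OUT[B5] = {a@B3, a@B7, b@B3, b@B7, d@B5, e@B6, f@B0, f@B5, f@B7}
Applying B6's transfer function to that IN value gives OUT[B6] (row B6 above).

Answer: {a@B3, a@B7, b@B3, b@B7, d@B5, e@B6, f@B6}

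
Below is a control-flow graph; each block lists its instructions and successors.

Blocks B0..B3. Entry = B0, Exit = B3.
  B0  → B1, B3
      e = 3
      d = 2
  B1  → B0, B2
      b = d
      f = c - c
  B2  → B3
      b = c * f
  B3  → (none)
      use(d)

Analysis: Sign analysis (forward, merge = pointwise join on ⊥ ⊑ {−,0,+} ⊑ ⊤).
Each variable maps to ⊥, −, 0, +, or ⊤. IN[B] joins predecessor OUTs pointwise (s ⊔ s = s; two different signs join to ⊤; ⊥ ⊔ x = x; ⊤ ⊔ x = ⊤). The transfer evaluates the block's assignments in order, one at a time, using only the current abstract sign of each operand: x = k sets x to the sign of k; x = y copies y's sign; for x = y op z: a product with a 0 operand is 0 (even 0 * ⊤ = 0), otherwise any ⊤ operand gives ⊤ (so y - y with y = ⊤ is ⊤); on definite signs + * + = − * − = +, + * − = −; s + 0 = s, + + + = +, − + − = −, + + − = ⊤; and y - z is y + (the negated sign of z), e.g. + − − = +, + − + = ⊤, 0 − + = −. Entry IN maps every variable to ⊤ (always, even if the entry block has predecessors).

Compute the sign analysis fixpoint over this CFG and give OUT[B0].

Answer: {a: ⊤, b: ⊤, c: ⊤, d: +, e: +, f: ⊤}

Working:
Fixpoint table:
  B0:  IN=(all ⊤)  OUT={d:+, e:+; rest ⊤}
  B1:  IN={d:+, e:+; rest ⊤}  OUT={b:+, d:+, e:+; rest ⊤}
  B2:  IN={b:+, d:+, e:+; rest ⊤}  OUT={d:+, e:+; rest ⊤}
  B3:  IN={d:+, e:+; rest ⊤}  OUT={d:+, e:+; rest ⊤}

Merge at B0 (entry node, so the boundary value (all ⊤) is joined with the incoming edge(s)): IN[B0] = (all ⊤) ⊔ OUT[B1] = {a: ⊤, b: ⊤, c: ⊤, d: ⊤, e: ⊤, f: ⊤}
Applying B0's transfer function to that IN value gives OUT[B0] (row B0 above).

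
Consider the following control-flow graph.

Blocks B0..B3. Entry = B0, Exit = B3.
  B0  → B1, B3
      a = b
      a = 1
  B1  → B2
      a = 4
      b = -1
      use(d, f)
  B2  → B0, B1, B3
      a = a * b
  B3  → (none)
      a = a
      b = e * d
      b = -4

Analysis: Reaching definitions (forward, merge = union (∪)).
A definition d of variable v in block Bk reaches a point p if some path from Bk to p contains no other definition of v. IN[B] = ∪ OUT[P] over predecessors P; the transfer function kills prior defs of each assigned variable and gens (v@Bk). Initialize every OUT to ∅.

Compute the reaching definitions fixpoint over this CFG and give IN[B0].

Answer: {a@B2, b@B1}

Derivation:
Fixpoint table:
  B0:  IN={a@B2, b@B1}  OUT={a@B0, b@B1}
  B1:  IN={a@B0, a@B2, b@B1}  OUT={a@B1, b@B1}
  B2:  IN={a@B1, b@B1}  OUT={a@B2, b@B1}
  B3:  IN={a@B0, a@B2, b@B1}  OUT={a@B3, b@B3}

Merge at B0 (entry node, so the boundary value {} is joined with the incoming edge(s)): IN[B0] = {} ⊔ OUT[B2] = {a@B2, b@B1}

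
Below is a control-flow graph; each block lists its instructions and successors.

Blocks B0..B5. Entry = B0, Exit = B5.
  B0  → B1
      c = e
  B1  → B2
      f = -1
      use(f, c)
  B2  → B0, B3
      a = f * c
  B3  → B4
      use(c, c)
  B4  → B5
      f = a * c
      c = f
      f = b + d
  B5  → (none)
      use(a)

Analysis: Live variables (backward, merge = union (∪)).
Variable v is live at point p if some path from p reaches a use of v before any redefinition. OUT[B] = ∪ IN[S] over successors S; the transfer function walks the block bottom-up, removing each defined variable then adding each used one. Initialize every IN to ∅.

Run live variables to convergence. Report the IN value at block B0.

Converged values:
  B0:  IN={b, d, e}  OUT={b, c, d, e}
  B1:  IN={b, c, d, e}  OUT={b, c, d, e, f}
  B2:  IN={b, c, d, e, f}  OUT={a, b, c, d, e}
  B3:  IN={a, b, c, d}  OUT={a, b, c, d}
  B4:  IN={a, b, c, d}  OUT={a}
  B5:  IN={a}  OUT={}

Merge at B0: OUT[B0] = IN[B1] = {b, c, d, e}
Applying B0's transfer function to that OUT value gives IN[B0] (row B0 above).

Answer: {b, d, e}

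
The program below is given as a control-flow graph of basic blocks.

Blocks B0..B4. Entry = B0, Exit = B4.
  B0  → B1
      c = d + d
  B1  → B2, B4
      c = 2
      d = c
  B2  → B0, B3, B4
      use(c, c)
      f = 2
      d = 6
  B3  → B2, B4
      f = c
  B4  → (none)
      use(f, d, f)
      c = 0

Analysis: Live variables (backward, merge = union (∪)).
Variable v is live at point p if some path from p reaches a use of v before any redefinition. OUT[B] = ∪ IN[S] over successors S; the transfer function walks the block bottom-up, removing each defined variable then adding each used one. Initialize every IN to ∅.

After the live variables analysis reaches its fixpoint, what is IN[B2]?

Answer: {c}

Working:
Converged values:
  B0: | IN={d, f} | OUT={f}
  B1: | IN={f} | OUT={c, d, f}
  B2: | IN={c} | OUT={c, d, f}
  B3: | IN={c, d} | OUT={c, d, f}
  B4: | IN={d, f} | OUT={}

Merge at B2: OUT[B2] = IN[B0] ⊔ IN[B3] ⊔ IN[B4] = {c, d, f}
Applying B2's transfer function to that OUT value gives IN[B2] (row B2 above).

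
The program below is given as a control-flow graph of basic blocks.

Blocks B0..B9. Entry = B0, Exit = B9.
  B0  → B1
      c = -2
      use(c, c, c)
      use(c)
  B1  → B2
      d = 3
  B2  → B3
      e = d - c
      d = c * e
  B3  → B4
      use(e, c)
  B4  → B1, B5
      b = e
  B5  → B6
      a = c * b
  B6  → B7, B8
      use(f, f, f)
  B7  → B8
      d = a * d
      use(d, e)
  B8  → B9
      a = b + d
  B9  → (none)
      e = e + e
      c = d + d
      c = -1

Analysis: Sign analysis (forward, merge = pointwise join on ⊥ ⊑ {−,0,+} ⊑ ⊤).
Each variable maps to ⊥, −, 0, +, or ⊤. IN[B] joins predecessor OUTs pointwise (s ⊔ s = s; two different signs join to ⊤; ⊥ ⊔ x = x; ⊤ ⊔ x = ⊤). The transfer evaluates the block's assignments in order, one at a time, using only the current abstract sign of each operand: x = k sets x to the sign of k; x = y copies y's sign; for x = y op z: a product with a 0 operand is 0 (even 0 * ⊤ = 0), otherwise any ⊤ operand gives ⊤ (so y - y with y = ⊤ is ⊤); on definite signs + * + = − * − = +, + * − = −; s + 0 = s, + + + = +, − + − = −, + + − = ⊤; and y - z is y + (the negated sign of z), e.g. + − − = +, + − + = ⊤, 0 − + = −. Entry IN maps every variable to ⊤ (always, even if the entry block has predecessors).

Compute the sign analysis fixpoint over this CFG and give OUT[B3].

Per-block solution:
  B0:  IN=(all ⊤)  OUT={c:-; rest ⊤}
  B1:  IN={c:-; rest ⊤}  OUT={c:-, d:+; rest ⊤}
  B2:  IN={c:-, d:+; rest ⊤}  OUT={c:-, d:-, e:+; rest ⊤}
  B3:  IN={c:-, d:-, e:+; rest ⊤}  OUT={c:-, d:-, e:+; rest ⊤}
  B4:  IN={c:-, d:-, e:+; rest ⊤}  OUT={b:+, c:-, d:-, e:+; rest ⊤}
  B5:  IN={b:+, c:-, d:-, e:+; rest ⊤}  OUT={a:-, b:+, c:-, d:-, e:+; rest ⊤}
  B6:  IN={a:-, b:+, c:-, d:-, e:+; rest ⊤}  OUT={a:-, b:+, c:-, d:-, e:+; rest ⊤}
  B7:  IN={a:-, b:+, c:-, d:-, e:+; rest ⊤}  OUT={a:-, b:+, c:-, d:+, e:+; rest ⊤}
  B8:  IN={a:-, b:+, c:-, e:+; rest ⊤}  OUT={b:+, c:-, e:+; rest ⊤}
  B9:  IN={b:+, c:-, e:+; rest ⊤}  OUT={b:+, c:-, e:+; rest ⊤}

Merge at B3: IN[B3] = OUT[B2] = {a: ⊤, b: ⊤, c: -, d: -, e: +, f: ⊤}
Applying B3's transfer function to that IN value gives OUT[B3] (row B3 above).

Answer: {a: ⊤, b: ⊤, c: -, d: -, e: +, f: ⊤}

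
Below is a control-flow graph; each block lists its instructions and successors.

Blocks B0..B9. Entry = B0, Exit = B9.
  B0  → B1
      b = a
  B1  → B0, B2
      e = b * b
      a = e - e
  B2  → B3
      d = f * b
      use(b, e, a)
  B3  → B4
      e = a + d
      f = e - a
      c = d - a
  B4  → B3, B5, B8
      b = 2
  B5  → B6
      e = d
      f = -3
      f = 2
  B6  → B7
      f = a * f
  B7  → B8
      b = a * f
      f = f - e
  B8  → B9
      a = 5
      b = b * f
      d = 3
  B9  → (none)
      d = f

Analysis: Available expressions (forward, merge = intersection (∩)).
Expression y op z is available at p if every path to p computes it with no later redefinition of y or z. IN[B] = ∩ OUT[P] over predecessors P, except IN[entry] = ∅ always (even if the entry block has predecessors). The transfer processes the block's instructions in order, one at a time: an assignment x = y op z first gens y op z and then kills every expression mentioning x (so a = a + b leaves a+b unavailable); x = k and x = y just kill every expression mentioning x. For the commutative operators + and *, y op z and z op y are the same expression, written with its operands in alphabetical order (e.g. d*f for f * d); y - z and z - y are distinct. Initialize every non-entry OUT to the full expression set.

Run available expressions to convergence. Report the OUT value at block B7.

Converged values:
  B0: | IN={} | OUT={}
  B1: | IN={} | OUT={b*b, e-e}
  B2: | IN={b*b, e-e} | OUT={b*b, b*f, e-e}
  B3: | IN={} | OUT={a+d, d-a, e-a}
  B4: | IN={a+d, d-a, e-a} | OUT={a+d, d-a, e-a}
  B5: | IN={a+d, d-a, e-a} | OUT={a+d, d-a}
  B6: | IN={a+d, d-a} | OUT={a+d, d-a}
  B7: | IN={a+d, d-a} | OUT={a+d, d-a}
  B8: | IN={a+d, d-a} | OUT={}
  B9: | IN={} | OUT={}

Merge at B7: IN[B7] = OUT[B6] = {a+d, d-a}
Applying B7's transfer function to that IN value gives OUT[B7] (row B7 above).

Answer: {a+d, d-a}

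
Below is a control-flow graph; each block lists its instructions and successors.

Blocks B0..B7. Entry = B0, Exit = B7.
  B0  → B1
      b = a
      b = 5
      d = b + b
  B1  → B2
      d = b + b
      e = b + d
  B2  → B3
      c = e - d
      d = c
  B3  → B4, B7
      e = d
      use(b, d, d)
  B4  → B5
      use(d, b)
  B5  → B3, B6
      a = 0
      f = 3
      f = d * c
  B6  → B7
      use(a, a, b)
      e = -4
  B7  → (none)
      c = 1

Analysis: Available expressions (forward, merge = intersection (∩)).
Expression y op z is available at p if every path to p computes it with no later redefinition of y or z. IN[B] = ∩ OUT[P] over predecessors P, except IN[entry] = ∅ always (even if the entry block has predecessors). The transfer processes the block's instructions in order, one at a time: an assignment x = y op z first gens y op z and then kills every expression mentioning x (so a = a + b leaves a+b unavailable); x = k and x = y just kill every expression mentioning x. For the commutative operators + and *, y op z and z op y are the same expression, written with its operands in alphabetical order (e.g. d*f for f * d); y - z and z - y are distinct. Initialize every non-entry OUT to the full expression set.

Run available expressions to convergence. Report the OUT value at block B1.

Per-block solution:
  B0:  IN={}  OUT={b+b}
  B1:  IN={b+b}  OUT={b+b, b+d}
  B2:  IN={b+b, b+d}  OUT={b+b}
  B3:  IN={b+b}  OUT={b+b}
  B4:  IN={b+b}  OUT={b+b}
  B5:  IN={b+b}  OUT={b+b, c*d}
  B6:  IN={b+b, c*d}  OUT={b+b, c*d}
  B7:  IN={b+b}  OUT={b+b}

Merge at B1: IN[B1] = OUT[B0] = {b+b}
Applying B1's transfer function to that IN value gives OUT[B1] (row B1 above).

Answer: {b+b, b+d}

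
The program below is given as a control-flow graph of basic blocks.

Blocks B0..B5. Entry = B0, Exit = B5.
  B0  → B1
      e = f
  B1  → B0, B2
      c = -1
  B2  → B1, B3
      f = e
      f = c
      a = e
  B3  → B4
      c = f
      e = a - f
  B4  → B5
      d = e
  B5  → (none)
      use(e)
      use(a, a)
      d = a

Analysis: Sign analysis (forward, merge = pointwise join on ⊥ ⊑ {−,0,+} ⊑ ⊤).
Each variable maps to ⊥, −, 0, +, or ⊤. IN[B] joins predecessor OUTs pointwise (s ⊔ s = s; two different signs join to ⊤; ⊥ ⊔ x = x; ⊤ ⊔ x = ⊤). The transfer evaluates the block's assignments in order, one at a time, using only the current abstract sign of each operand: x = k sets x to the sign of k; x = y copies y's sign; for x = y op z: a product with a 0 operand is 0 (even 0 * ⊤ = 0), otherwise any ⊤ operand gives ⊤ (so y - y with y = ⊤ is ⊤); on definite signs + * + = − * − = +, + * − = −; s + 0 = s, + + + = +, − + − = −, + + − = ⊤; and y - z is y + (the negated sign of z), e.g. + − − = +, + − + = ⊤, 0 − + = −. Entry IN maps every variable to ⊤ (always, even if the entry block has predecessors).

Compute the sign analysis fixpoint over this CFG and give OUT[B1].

Answer: {a: ⊤, b: ⊤, c: -, d: ⊤, e: ⊤, f: ⊤}

Working:
Fixpoint table:
  B0: | IN=(all ⊤) | OUT=(all ⊤)
  B1: | IN=(all ⊤) | OUT={c:-; rest ⊤}
  B2: | IN={c:-; rest ⊤} | OUT={c:-, f:-; rest ⊤}
  B3: | IN={c:-, f:-; rest ⊤} | OUT={c:-, f:-; rest ⊤}
  B4: | IN={c:-, f:-; rest ⊤} | OUT={c:-, f:-; rest ⊤}
  B5: | IN={c:-, f:-; rest ⊤} | OUT={c:-, f:-; rest ⊤}

Merge at B1: IN[B1] = OUT[B0] ⊔ OUT[B2] = {a: ⊤, b: ⊤, c: ⊤, d: ⊤, e: ⊤, f: ⊤}
Applying B1's transfer function to that IN value gives OUT[B1] (row B1 above).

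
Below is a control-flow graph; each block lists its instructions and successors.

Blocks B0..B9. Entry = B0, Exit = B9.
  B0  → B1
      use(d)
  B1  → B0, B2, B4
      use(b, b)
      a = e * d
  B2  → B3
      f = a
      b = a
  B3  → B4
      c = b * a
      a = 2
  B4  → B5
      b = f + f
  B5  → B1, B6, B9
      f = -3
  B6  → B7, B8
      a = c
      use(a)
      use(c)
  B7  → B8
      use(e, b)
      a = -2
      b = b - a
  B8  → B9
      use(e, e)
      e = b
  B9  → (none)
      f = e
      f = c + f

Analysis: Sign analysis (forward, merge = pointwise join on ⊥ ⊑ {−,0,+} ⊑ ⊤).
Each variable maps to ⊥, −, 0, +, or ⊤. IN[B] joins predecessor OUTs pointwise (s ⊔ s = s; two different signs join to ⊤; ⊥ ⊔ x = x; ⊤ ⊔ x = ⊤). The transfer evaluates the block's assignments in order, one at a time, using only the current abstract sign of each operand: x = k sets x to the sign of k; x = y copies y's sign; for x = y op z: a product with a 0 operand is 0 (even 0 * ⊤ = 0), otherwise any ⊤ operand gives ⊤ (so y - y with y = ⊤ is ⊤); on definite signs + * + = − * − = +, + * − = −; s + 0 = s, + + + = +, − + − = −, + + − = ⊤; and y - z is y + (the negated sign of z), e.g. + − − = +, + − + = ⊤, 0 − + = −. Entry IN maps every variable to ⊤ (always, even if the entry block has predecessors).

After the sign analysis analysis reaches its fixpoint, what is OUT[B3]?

Answer: {a: +, b: ⊤, c: ⊤, d: ⊤, e: ⊤, f: ⊤}

Derivation:
Converged values:
  B0: | IN=(all ⊤) | OUT=(all ⊤)
  B1: | IN=(all ⊤) | OUT=(all ⊤)
  B2: | IN=(all ⊤) | OUT=(all ⊤)
  B3: | IN=(all ⊤) | OUT={a:+; rest ⊤}
  B4: | IN=(all ⊤) | OUT=(all ⊤)
  B5: | IN=(all ⊤) | OUT={f:-; rest ⊤}
  B6: | IN={f:-; rest ⊤} | OUT={f:-; rest ⊤}
  B7: | IN={f:-; rest ⊤} | OUT={a:-, f:-; rest ⊤}
  B8: | IN={f:-; rest ⊤} | OUT={f:-; rest ⊤}
  B9: | IN={f:-; rest ⊤} | OUT=(all ⊤)

Merge at B3: IN[B3] = OUT[B2] = {a: ⊤, b: ⊤, c: ⊤, d: ⊤, e: ⊤, f: ⊤}
Applying B3's transfer function to that IN value gives OUT[B3] (row B3 above).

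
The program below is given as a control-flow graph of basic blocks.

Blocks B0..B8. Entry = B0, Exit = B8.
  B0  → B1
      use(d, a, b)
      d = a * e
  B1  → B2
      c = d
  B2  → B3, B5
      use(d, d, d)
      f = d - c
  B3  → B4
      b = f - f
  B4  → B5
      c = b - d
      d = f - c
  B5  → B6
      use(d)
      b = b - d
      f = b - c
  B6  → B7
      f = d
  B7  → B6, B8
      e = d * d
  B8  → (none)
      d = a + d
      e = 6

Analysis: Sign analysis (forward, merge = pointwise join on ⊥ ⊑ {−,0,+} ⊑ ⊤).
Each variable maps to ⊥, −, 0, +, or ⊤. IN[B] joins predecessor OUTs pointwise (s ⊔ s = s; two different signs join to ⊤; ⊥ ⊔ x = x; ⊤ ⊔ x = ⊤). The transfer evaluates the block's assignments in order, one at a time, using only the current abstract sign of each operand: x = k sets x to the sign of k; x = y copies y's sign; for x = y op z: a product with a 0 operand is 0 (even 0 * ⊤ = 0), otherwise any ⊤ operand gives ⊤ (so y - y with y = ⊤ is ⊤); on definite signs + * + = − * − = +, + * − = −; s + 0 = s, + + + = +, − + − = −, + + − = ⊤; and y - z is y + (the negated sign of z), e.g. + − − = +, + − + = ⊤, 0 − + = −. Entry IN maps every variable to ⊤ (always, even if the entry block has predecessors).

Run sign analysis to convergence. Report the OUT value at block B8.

Answer: {a: ⊤, b: ⊤, c: ⊤, d: ⊤, e: +, f: ⊤}

Trace:
Fixpoint table:
  B0: | IN=(all ⊤) | OUT=(all ⊤)
  B1: | IN=(all ⊤) | OUT=(all ⊤)
  B2: | IN=(all ⊤) | OUT=(all ⊤)
  B3: | IN=(all ⊤) | OUT=(all ⊤)
  B4: | IN=(all ⊤) | OUT=(all ⊤)
  B5: | IN=(all ⊤) | OUT=(all ⊤)
  B6: | IN=(all ⊤) | OUT=(all ⊤)
  B7: | IN=(all ⊤) | OUT=(all ⊤)
  B8: | IN=(all ⊤) | OUT={e:+; rest ⊤}

Merge at B8: IN[B8] = OUT[B7] = {a: ⊤, b: ⊤, c: ⊤, d: ⊤, e: ⊤, f: ⊤}
Applying B8's transfer function to that IN value gives OUT[B8] (row B8 above).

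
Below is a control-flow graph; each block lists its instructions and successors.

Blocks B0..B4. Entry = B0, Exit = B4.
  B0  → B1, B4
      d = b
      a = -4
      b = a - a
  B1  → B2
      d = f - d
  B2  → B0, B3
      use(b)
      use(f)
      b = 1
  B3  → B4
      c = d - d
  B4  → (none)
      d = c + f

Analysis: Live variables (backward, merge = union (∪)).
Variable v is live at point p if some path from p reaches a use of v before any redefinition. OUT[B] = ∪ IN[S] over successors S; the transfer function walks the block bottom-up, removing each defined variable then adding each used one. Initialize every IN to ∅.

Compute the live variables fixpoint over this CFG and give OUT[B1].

Answer: {b, c, d, f}

Working:
Converged values:
  B0: | IN={b, c, f} | OUT={b, c, d, f}
  B1: | IN={b, c, d, f} | OUT={b, c, d, f}
  B2: | IN={b, c, d, f} | OUT={b, c, d, f}
  B3: | IN={d, f} | OUT={c, f}
  B4: | IN={c, f} | OUT={}

Merge at B1: OUT[B1] = IN[B2] = {b, c, d, f}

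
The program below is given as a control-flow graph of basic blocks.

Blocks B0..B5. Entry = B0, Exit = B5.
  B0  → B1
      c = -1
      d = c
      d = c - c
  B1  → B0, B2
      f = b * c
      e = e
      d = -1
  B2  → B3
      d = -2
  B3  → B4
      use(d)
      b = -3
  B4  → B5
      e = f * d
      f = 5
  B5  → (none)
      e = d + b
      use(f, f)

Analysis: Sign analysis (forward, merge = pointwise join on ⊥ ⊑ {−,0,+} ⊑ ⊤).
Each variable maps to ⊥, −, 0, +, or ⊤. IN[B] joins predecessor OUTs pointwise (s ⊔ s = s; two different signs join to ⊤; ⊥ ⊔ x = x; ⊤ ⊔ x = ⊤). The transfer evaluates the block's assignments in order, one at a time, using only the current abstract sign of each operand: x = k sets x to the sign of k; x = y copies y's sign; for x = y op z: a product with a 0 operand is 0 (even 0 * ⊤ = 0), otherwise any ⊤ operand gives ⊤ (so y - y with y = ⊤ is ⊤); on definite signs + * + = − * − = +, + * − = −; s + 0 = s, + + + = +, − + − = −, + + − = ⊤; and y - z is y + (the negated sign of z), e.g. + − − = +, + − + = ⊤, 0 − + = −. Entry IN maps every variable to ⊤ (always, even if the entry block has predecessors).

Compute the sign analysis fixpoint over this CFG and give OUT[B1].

Fixpoint table:
  B0:   IN=(all ⊤)   OUT={c:-; rest ⊤}
  B1:   IN={c:-; rest ⊤}   OUT={c:-, d:-; rest ⊤}
  B2:   IN={c:-, d:-; rest ⊤}   OUT={c:-, d:-; rest ⊤}
  B3:   IN={c:-, d:-; rest ⊤}   OUT={b:-, c:-, d:-; rest ⊤}
  B4:   IN={b:-, c:-, d:-; rest ⊤}   OUT={b:-, c:-, d:-, f:+; rest ⊤}
  B5:   IN={b:-, c:-, d:-, f:+; rest ⊤}   OUT={b:-, c:-, d:-, e:-, f:+; rest ⊤}

Merge at B1: IN[B1] = OUT[B0] = {a: ⊤, b: ⊤, c: -, d: ⊤, e: ⊤, f: ⊤}
Applying B1's transfer function to that IN value gives OUT[B1] (row B1 above).

Answer: {a: ⊤, b: ⊤, c: -, d: -, e: ⊤, f: ⊤}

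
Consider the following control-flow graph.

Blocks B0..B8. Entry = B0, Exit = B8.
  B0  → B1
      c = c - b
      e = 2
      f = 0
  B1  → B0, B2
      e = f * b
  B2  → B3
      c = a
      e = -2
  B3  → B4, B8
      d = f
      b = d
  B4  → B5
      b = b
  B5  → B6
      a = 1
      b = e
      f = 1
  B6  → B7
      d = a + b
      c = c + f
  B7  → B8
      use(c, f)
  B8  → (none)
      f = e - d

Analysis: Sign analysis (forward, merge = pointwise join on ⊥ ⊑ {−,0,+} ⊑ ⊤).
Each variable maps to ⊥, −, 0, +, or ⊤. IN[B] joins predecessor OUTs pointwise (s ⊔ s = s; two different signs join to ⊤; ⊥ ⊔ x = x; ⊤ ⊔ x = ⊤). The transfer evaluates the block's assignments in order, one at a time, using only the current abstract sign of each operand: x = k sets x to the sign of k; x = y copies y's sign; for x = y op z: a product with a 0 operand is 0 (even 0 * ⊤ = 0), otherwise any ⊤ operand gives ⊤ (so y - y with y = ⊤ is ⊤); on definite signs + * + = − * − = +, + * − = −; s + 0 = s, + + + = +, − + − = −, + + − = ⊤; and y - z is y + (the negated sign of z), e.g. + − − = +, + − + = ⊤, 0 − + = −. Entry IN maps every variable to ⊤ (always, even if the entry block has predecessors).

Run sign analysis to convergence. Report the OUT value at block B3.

Per-block solution:
  B0: | IN=(all ⊤) | OUT={e:+, f:0; rest ⊤}
  B1: | IN={e:+, f:0; rest ⊤} | OUT={e:0, f:0; rest ⊤}
  B2: | IN={e:0, f:0; rest ⊤} | OUT={e:-, f:0; rest ⊤}
  B3: | IN={e:-, f:0; rest ⊤} | OUT={b:0, d:0, e:-, f:0; rest ⊤}
  B4: | IN={b:0, d:0, e:-, f:0; rest ⊤} | OUT={b:0, d:0, e:-, f:0; rest ⊤}
  B5: | IN={b:0, d:0, e:-, f:0; rest ⊤} | OUT={a:+, b:-, d:0, e:-, f:+; rest ⊤}
  B6: | IN={a:+, b:-, d:0, e:-, f:+; rest ⊤} | OUT={a:+, b:-, e:-, f:+; rest ⊤}
  B7: | IN={a:+, b:-, e:-, f:+; rest ⊤} | OUT={a:+, b:-, e:-, f:+; rest ⊤}
  B8: | IN={e:-; rest ⊤} | OUT={e:-; rest ⊤}

Merge at B3: IN[B3] = OUT[B2] = {a: ⊤, b: ⊤, c: ⊤, d: ⊤, e: -, f: 0}
Applying B3's transfer function to that IN value gives OUT[B3] (row B3 above).

Answer: {a: ⊤, b: 0, c: ⊤, d: 0, e: -, f: 0}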